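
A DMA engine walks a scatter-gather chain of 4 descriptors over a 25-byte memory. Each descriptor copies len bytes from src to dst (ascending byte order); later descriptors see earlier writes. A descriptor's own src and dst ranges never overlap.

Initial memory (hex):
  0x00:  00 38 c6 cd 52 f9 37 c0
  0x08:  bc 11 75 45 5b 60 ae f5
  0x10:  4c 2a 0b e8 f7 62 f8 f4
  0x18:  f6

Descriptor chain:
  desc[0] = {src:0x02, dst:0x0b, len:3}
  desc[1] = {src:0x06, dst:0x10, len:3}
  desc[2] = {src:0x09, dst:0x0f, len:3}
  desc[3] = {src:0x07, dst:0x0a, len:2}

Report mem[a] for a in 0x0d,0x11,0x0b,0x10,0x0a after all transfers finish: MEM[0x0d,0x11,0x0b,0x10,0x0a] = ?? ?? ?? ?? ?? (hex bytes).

D0: mem[0x0b..0x0d] <- [c6 cd 52]
D1: mem[0x10..0x12] <- [37 c0 bc]
D2: mem[0x0f..0x11] <- [11 75 c6]
D3: mem[0x0a..0x0b] <- [c0 bc]
query mem[0x0d]=0x52, mem[0x11]=0xc6, mem[0x0b]=0xbc, mem[0x10]=0x75, mem[0x0a]=0xc0

MEM[0x0d,0x11,0x0b,0x10,0x0a] = 52 c6 bc 75 c0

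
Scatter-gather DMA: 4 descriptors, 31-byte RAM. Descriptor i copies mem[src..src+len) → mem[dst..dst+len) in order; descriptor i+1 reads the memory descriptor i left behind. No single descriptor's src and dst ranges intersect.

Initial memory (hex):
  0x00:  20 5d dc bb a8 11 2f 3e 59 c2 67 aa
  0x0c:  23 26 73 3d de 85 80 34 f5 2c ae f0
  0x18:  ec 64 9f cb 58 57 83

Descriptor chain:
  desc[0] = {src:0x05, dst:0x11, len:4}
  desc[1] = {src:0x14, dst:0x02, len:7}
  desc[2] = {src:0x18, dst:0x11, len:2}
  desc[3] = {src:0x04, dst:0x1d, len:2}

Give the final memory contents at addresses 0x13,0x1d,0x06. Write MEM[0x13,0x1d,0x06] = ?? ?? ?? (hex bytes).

D0: mem[0x11..0x14] <- [11 2f 3e 59]
D1: mem[0x02..0x08] <- [59 2c ae f0 ec 64 9f]
D2: mem[0x11..0x12] <- [ec 64]
D3: mem[0x1d..0x1e] <- [ae f0]
query mem[0x13]=0x3e, mem[0x1d]=0xae, mem[0x06]=0xec

MEM[0x13,0x1d,0x06] = 3e ae ec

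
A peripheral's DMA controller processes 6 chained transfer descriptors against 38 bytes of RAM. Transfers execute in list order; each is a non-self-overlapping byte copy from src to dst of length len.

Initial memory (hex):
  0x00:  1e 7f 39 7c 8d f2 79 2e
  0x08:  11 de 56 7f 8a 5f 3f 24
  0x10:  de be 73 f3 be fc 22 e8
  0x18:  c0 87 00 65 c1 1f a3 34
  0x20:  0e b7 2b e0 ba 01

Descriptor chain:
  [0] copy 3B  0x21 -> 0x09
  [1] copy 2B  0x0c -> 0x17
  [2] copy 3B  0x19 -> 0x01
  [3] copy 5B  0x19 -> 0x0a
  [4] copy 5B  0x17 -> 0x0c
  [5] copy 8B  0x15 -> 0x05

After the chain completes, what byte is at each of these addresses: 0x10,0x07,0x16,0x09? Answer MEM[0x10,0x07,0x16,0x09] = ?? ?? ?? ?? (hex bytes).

#0 dst[0x09+3] := {0xb7,0x2b,0xe0}
#1 dst[0x17+2] := {0x8a,0x5f}
#2 dst[0x01+3] := {0x87,0x00,0x65}
#3 dst[0x0a+5] := {0x87,0x00,0x65,0xc1,0x1f}
#4 dst[0x0c+5] := {0x8a,0x5f,0x87,0x00,0x65}
#5 dst[0x05+8] := {0xfc,0x22,0x8a,0x5f,0x87,0x00,0x65,0xc1}
query mem[0x10]=0x65, mem[0x07]=0x8a, mem[0x16]=0x22, mem[0x09]=0x87

MEM[0x10,0x07,0x16,0x09] = 65 8a 22 87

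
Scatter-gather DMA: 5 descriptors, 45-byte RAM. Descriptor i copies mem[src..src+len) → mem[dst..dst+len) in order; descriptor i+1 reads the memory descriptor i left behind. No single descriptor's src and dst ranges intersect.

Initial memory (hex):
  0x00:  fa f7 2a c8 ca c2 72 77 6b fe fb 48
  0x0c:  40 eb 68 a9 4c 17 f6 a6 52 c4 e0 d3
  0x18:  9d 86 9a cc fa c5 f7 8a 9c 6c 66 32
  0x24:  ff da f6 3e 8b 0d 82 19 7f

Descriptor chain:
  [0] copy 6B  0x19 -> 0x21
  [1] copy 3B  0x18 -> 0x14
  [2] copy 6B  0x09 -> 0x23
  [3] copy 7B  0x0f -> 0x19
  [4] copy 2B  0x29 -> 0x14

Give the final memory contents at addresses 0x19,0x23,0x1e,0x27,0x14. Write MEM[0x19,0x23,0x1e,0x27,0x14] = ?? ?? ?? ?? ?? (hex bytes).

  after D0: wrote 6B at 0x21 = 869accfac5f7
  after D1: wrote 3B at 0x14 = 9d869a
  after D2: wrote 6B at 0x23 = fefb4840eb68
  after D3: wrote 7B at 0x19 = a94c17f6a69d86
  after D4: wrote 2B at 0x14 = 0d82
query mem[0x19]=0xa9, mem[0x23]=0xfe, mem[0x1e]=0x9d, mem[0x27]=0xeb, mem[0x14]=0x0d

MEM[0x19,0x23,0x1e,0x27,0x14] = a9 fe 9d eb 0d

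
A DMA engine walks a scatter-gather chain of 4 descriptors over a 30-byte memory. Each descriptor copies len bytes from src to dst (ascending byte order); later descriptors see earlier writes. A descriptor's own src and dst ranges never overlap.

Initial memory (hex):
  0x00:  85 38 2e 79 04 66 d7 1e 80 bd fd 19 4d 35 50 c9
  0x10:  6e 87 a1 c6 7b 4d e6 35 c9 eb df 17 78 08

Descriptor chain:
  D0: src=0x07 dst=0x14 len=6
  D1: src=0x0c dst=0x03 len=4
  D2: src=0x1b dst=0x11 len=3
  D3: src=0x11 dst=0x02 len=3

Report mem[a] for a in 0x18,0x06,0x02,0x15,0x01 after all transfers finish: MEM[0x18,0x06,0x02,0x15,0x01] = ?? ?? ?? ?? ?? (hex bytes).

MEM[0x18,0x06,0x02,0x15,0x01] = 19 c9 17 80 38

[0] 0x07->0x14 len=6 : 1e 80 bd fd 19 4d
[1] 0x0c->0x03 len=4 : 4d 35 50 c9
[2] 0x1b->0x11 len=3 : 17 78 08
[3] 0x11->0x02 len=3 : 17 78 08
query mem[0x18]=0x19, mem[0x06]=0xc9, mem[0x02]=0x17, mem[0x15]=0x80, mem[0x01]=0x38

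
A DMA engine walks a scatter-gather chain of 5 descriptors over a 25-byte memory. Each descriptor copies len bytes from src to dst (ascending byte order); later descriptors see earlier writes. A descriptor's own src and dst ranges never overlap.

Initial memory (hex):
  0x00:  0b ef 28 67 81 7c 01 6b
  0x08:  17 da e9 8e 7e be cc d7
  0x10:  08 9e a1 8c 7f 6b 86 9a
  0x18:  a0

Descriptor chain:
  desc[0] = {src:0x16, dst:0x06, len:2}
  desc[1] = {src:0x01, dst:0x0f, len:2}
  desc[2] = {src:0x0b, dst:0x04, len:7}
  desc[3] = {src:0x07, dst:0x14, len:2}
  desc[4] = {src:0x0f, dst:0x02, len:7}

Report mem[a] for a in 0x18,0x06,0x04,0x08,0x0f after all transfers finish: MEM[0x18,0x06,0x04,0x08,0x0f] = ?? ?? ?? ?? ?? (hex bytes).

[0] 0x16->0x06 len=2 : 86 9a
[1] 0x01->0x0f len=2 : ef 28
[2] 0x0b->0x04 len=7 : 8e 7e be cc ef 28 9e
[3] 0x07->0x14 len=2 : cc ef
[4] 0x0f->0x02 len=7 : ef 28 9e a1 8c cc ef
query mem[0x18]=0xa0, mem[0x06]=0x8c, mem[0x04]=0x9e, mem[0x08]=0xef, mem[0x0f]=0xef

MEM[0x18,0x06,0x04,0x08,0x0f] = a0 8c 9e ef ef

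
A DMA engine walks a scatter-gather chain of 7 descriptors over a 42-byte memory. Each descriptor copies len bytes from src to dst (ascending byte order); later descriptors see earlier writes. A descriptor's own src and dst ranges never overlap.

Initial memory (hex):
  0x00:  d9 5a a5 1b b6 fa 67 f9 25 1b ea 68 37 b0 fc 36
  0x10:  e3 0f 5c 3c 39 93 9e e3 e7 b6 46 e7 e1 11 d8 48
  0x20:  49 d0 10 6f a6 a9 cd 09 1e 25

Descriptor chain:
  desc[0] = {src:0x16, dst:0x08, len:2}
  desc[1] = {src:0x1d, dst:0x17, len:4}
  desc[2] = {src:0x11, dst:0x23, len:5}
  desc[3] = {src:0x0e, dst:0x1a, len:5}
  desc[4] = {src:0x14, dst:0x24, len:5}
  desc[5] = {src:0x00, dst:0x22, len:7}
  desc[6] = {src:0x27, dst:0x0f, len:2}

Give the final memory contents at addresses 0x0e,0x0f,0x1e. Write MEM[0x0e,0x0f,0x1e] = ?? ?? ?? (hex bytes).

MEM[0x0e,0x0f,0x1e] = fc fa 5c

[0] 0x16->0x08 len=2 : 9e e3
[1] 0x1d->0x17 len=4 : 11 d8 48 49
[2] 0x11->0x23 len=5 : 0f 5c 3c 39 93
[3] 0x0e->0x1a len=5 : fc 36 e3 0f 5c
[4] 0x14->0x24 len=5 : 39 93 9e 11 d8
[5] 0x00->0x22 len=7 : d9 5a a5 1b b6 fa 67
[6] 0x27->0x0f len=2 : fa 67
query mem[0x0e]=0xfc, mem[0x0f]=0xfa, mem[0x1e]=0x5c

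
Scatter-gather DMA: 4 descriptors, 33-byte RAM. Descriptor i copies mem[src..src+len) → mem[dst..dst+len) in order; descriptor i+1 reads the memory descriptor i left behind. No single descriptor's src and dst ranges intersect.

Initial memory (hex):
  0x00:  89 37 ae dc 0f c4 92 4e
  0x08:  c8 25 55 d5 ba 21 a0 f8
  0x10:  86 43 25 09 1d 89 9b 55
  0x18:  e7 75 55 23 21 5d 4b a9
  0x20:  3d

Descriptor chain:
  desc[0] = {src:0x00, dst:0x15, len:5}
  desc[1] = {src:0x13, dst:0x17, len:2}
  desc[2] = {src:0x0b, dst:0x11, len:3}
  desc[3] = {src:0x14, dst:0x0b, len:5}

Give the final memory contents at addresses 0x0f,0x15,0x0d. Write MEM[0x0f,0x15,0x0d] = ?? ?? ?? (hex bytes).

MEM[0x0f,0x15,0x0d] = 1d 89 37

#0 dst[0x15+5] := {0x89,0x37,0xae,0xdc,0x0f}
#1 dst[0x17+2] := {0x09,0x1d}
#2 dst[0x11+3] := {0xd5,0xba,0x21}
#3 dst[0x0b+5] := {0x1d,0x89,0x37,0x09,0x1d}
query mem[0x0f]=0x1d, mem[0x15]=0x89, mem[0x0d]=0x37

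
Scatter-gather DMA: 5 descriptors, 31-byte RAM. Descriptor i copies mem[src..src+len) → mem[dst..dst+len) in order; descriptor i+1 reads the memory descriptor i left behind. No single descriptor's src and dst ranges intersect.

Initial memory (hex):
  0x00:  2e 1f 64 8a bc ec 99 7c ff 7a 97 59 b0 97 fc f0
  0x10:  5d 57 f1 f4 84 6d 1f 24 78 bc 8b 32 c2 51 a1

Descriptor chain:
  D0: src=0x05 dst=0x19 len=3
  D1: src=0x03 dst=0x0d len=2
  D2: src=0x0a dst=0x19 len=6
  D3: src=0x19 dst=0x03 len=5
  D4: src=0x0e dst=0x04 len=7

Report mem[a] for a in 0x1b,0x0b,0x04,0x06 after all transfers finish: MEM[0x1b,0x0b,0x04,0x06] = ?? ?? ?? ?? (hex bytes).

MEM[0x1b,0x0b,0x04,0x06] = b0 59 bc 5d

#0 dst[0x19+3] := {0xec,0x99,0x7c}
#1 dst[0x0d+2] := {0x8a,0xbc}
#2 dst[0x19+6] := {0x97,0x59,0xb0,0x8a,0xbc,0xf0}
#3 dst[0x03+5] := {0x97,0x59,0xb0,0x8a,0xbc}
#4 dst[0x04+7] := {0xbc,0xf0,0x5d,0x57,0xf1,0xf4,0x84}
query mem[0x1b]=0xb0, mem[0x0b]=0x59, mem[0x04]=0xbc, mem[0x06]=0x5d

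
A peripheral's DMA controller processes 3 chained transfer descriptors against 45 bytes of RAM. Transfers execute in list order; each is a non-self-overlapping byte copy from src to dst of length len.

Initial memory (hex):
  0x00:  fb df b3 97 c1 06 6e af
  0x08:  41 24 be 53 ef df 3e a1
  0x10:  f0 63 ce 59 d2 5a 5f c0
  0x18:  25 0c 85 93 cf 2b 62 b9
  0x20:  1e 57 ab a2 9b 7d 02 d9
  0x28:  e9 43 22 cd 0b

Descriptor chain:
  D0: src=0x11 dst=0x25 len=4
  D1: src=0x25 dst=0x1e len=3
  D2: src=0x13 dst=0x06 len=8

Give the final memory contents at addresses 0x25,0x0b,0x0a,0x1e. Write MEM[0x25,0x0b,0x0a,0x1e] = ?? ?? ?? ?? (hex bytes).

[0] 0x11->0x25 len=4 : 63 ce 59 d2
[1] 0x25->0x1e len=3 : 63 ce 59
[2] 0x13->0x06 len=8 : 59 d2 5a 5f c0 25 0c 85
query mem[0x25]=0x63, mem[0x0b]=0x25, mem[0x0a]=0xc0, mem[0x1e]=0x63

MEM[0x25,0x0b,0x0a,0x1e] = 63 25 c0 63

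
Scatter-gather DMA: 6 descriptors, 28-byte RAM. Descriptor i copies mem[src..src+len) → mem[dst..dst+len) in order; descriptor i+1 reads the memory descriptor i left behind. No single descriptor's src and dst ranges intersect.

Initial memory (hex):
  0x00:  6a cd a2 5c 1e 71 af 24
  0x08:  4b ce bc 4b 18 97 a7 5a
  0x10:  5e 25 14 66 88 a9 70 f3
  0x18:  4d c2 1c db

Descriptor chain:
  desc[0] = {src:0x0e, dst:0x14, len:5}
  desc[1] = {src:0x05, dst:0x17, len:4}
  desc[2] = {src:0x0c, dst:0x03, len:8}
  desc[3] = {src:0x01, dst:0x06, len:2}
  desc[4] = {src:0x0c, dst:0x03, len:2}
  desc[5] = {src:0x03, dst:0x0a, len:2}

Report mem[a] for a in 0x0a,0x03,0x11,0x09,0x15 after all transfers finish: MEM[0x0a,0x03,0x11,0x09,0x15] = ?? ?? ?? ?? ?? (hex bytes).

MEM[0x0a,0x03,0x11,0x09,0x15] = 18 18 25 14 5a

#0 dst[0x14+5] := {0xa7,0x5a,0x5e,0x25,0x14}
#1 dst[0x17+4] := {0x71,0xaf,0x24,0x4b}
#2 dst[0x03+8] := {0x18,0x97,0xa7,0x5a,0x5e,0x25,0x14,0x66}
#3 dst[0x06+2] := {0xcd,0xa2}
#4 dst[0x03+2] := {0x18,0x97}
#5 dst[0x0a+2] := {0x18,0x97}
query mem[0x0a]=0x18, mem[0x03]=0x18, mem[0x11]=0x25, mem[0x09]=0x14, mem[0x15]=0x5a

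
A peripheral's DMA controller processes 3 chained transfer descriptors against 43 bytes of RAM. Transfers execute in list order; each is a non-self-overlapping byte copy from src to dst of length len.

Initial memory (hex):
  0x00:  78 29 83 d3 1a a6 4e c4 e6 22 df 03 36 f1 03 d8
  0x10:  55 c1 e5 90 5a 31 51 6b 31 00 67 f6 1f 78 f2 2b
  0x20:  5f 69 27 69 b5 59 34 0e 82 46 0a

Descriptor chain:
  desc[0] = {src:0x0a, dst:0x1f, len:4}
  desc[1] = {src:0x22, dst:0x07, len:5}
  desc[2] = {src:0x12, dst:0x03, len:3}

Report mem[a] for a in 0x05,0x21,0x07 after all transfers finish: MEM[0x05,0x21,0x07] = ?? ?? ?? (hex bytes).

MEM[0x05,0x21,0x07] = 5a 36 f1

[0] 0x0a->0x1f len=4 : df 03 36 f1
[1] 0x22->0x07 len=5 : f1 69 b5 59 34
[2] 0x12->0x03 len=3 : e5 90 5a
query mem[0x05]=0x5a, mem[0x21]=0x36, mem[0x07]=0xf1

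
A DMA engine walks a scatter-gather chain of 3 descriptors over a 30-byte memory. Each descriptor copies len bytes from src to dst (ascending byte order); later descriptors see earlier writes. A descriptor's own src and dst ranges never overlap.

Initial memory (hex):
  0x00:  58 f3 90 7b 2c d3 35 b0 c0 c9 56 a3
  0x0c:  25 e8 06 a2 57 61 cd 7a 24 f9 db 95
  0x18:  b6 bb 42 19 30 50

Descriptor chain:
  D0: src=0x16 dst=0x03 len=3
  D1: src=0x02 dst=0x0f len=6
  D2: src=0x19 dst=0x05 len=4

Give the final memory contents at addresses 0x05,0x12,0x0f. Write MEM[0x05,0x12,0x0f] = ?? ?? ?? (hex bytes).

MEM[0x05,0x12,0x0f] = bb b6 90

  after D0: wrote 3B at 0x03 = db95b6
  after D1: wrote 6B at 0x0f = 90db95b635b0
  after D2: wrote 4B at 0x05 = bb421930
query mem[0x05]=0xbb, mem[0x12]=0xb6, mem[0x0f]=0x90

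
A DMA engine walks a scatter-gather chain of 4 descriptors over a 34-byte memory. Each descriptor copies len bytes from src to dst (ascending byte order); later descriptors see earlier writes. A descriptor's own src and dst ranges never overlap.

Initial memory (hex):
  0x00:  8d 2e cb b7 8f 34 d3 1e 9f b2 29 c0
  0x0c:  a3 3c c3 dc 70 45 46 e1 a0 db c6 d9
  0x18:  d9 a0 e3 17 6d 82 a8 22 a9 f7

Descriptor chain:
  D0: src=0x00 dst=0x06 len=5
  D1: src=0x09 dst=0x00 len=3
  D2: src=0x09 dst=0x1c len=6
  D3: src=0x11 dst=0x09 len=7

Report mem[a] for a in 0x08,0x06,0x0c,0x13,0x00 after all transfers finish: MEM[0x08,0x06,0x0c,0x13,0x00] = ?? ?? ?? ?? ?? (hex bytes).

#0 dst[0x06+5] := {0x8d,0x2e,0xcb,0xb7,0x8f}
#1 dst[0x00+3] := {0xb7,0x8f,0xc0}
#2 dst[0x1c+6] := {0xb7,0x8f,0xc0,0xa3,0x3c,0xc3}
#3 dst[0x09+7] := {0x45,0x46,0xe1,0xa0,0xdb,0xc6,0xd9}
query mem[0x08]=0xcb, mem[0x06]=0x8d, mem[0x0c]=0xa0, mem[0x13]=0xe1, mem[0x00]=0xb7

MEM[0x08,0x06,0x0c,0x13,0x00] = cb 8d a0 e1 b7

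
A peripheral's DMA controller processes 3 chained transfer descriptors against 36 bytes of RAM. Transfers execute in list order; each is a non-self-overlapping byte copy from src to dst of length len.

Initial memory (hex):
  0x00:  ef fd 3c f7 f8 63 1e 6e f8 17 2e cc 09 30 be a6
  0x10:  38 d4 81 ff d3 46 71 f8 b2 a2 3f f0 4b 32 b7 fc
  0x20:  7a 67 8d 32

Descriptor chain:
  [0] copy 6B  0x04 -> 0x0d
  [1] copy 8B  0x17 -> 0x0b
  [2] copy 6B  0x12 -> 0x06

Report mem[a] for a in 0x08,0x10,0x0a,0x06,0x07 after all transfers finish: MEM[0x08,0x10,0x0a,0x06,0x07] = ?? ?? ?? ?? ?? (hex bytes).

MEM[0x08,0x10,0x0a,0x06,0x07] = d3 4b 71 b7 ff

D0: mem[0x0d..0x12] <- [f8 63 1e 6e f8 17]
D1: mem[0x0b..0x12] <- [f8 b2 a2 3f f0 4b 32 b7]
D2: mem[0x06..0x0b] <- [b7 ff d3 46 71 f8]
query mem[0x08]=0xd3, mem[0x10]=0x4b, mem[0x0a]=0x71, mem[0x06]=0xb7, mem[0x07]=0xff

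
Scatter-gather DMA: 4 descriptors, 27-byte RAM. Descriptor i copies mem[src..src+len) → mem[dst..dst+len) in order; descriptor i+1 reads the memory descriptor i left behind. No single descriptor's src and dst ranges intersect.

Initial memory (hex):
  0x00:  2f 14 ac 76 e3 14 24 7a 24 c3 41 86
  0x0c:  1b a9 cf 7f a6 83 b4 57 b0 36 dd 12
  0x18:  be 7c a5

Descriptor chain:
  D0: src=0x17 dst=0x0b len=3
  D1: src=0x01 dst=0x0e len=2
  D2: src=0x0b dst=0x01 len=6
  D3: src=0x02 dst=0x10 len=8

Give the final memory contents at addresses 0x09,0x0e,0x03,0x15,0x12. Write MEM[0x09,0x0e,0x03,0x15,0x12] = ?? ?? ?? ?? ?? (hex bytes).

[0] 0x17->0x0b len=3 : 12 be 7c
[1] 0x01->0x0e len=2 : 14 ac
[2] 0x0b->0x01 len=6 : 12 be 7c 14 ac a6
[3] 0x02->0x10 len=8 : be 7c 14 ac a6 7a 24 c3
query mem[0x09]=0xc3, mem[0x0e]=0x14, mem[0x03]=0x7c, mem[0x15]=0x7a, mem[0x12]=0x14

MEM[0x09,0x0e,0x03,0x15,0x12] = c3 14 7c 7a 14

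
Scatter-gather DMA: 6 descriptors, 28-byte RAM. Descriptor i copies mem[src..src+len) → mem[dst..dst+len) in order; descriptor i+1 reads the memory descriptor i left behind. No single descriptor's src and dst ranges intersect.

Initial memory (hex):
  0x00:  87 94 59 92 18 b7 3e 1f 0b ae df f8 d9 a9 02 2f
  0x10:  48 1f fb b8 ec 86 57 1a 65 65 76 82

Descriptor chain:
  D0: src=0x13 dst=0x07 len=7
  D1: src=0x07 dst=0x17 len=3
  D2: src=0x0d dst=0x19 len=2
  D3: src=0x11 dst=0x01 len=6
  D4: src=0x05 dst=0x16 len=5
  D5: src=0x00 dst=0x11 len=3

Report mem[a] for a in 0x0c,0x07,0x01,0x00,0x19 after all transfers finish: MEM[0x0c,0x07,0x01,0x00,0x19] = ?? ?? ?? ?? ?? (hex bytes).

MEM[0x0c,0x07,0x01,0x00,0x19] = 65 b8 1f 87 ec

[0] 0x13->0x07 len=7 : b8 ec 86 57 1a 65 65
[1] 0x07->0x17 len=3 : b8 ec 86
[2] 0x0d->0x19 len=2 : 65 02
[3] 0x11->0x01 len=6 : 1f fb b8 ec 86 57
[4] 0x05->0x16 len=5 : 86 57 b8 ec 86
[5] 0x00->0x11 len=3 : 87 1f fb
query mem[0x0c]=0x65, mem[0x07]=0xb8, mem[0x01]=0x1f, mem[0x00]=0x87, mem[0x19]=0xec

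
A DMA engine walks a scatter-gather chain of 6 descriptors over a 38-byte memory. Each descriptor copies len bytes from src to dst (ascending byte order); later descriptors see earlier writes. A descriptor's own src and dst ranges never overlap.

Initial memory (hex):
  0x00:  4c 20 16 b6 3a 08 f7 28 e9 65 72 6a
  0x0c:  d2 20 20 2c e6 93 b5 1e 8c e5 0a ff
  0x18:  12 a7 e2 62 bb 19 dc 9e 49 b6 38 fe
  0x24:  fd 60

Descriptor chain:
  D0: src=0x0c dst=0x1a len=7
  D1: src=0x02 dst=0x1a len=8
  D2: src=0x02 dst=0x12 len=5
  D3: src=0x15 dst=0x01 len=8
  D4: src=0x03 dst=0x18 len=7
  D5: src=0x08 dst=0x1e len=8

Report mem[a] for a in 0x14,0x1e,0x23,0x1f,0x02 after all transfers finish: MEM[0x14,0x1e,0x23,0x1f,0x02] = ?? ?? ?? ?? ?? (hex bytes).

D0: mem[0x1a..0x20] <- [d2 20 20 2c e6 93 b5]
D1: mem[0x1a..0x21] <- [16 b6 3a 08 f7 28 e9 65]
D2: mem[0x12..0x16] <- [16 b6 3a 08 f7]
D3: mem[0x01..0x08] <- [08 f7 ff 12 a7 16 b6 3a]
D4: mem[0x18..0x1e] <- [ff 12 a7 16 b6 3a 65]
D5: mem[0x1e..0x25] <- [3a 65 72 6a d2 20 20 2c]
query mem[0x14]=0x3a, mem[0x1e]=0x3a, mem[0x23]=0x20, mem[0x1f]=0x65, mem[0x02]=0xf7

MEM[0x14,0x1e,0x23,0x1f,0x02] = 3a 3a 20 65 f7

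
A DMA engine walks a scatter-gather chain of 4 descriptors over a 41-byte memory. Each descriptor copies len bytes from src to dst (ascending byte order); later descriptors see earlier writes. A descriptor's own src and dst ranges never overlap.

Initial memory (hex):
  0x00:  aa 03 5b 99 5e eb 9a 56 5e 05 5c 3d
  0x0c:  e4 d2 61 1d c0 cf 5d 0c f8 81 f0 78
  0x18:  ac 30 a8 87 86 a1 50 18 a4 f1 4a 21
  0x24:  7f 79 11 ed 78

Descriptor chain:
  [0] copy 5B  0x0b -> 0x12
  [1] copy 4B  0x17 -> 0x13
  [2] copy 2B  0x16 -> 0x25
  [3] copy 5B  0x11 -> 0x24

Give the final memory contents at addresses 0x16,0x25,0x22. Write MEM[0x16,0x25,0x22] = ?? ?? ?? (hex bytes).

MEM[0x16,0x25,0x22] = a8 3d 4a

[0] 0x0b->0x12 len=5 : 3d e4 d2 61 1d
[1] 0x17->0x13 len=4 : 78 ac 30 a8
[2] 0x16->0x25 len=2 : a8 78
[3] 0x11->0x24 len=5 : cf 3d 78 ac 30
query mem[0x16]=0xa8, mem[0x25]=0x3d, mem[0x22]=0x4a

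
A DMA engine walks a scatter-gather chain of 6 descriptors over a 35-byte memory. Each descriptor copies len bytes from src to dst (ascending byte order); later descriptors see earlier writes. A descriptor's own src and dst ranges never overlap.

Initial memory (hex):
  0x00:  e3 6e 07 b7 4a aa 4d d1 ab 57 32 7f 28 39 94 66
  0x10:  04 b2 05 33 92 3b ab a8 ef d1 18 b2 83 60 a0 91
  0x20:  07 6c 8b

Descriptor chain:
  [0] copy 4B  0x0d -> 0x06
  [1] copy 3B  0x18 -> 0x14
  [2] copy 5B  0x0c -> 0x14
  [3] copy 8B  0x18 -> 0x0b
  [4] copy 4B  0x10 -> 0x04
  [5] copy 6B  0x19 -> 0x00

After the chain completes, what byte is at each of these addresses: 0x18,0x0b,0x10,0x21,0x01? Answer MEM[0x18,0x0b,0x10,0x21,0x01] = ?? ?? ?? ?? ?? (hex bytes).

D0: mem[0x06..0x09] <- [39 94 66 04]
D1: mem[0x14..0x16] <- [ef d1 18]
D2: mem[0x14..0x18] <- [28 39 94 66 04]
D3: mem[0x0b..0x12] <- [04 d1 18 b2 83 60 a0 91]
D4: mem[0x04..0x07] <- [60 a0 91 33]
D5: mem[0x00..0x05] <- [d1 18 b2 83 60 a0]
query mem[0x18]=0x04, mem[0x0b]=0x04, mem[0x10]=0x60, mem[0x21]=0x6c, mem[0x01]=0x18

MEM[0x18,0x0b,0x10,0x21,0x01] = 04 04 60 6c 18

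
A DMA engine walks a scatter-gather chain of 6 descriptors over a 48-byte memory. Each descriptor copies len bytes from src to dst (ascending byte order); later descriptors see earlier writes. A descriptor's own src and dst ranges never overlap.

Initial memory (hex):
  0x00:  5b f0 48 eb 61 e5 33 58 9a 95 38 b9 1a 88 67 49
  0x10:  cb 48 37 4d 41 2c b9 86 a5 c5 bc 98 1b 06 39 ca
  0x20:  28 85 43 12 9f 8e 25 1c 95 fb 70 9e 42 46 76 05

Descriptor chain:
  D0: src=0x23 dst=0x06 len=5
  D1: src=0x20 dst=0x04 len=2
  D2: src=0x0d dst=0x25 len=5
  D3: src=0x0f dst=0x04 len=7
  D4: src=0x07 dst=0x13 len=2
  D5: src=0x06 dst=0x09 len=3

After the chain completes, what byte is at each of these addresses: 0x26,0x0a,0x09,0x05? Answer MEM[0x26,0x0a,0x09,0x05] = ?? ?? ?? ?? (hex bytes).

[0] 0x23->0x06 len=5 : 12 9f 8e 25 1c
[1] 0x20->0x04 len=2 : 28 85
[2] 0x0d->0x25 len=5 : 88 67 49 cb 48
[3] 0x0f->0x04 len=7 : 49 cb 48 37 4d 41 2c
[4] 0x07->0x13 len=2 : 37 4d
[5] 0x06->0x09 len=3 : 48 37 4d
query mem[0x26]=0x67, mem[0x0a]=0x37, mem[0x09]=0x48, mem[0x05]=0xcb

MEM[0x26,0x0a,0x09,0x05] = 67 37 48 cb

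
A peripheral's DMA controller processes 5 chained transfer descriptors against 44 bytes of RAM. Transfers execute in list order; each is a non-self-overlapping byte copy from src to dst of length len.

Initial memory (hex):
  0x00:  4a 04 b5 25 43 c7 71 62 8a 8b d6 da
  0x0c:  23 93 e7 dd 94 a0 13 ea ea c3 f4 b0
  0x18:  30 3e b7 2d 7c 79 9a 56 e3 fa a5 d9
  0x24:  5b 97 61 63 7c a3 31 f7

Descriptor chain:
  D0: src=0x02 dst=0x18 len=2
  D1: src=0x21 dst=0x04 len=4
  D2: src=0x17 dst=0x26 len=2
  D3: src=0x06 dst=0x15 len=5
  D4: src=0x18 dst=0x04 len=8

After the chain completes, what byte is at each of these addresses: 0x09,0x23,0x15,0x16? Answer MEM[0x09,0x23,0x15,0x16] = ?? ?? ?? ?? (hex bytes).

  after D0: wrote 2B at 0x18 = b525
  after D1: wrote 4B at 0x04 = faa5d95b
  after D2: wrote 2B at 0x26 = b0b5
  after D3: wrote 5B at 0x15 = d95b8a8bd6
  after D4: wrote 8B at 0x04 = 8bd6b72d7c799a56
query mem[0x09]=0x79, mem[0x23]=0xd9, mem[0x15]=0xd9, mem[0x16]=0x5b

MEM[0x09,0x23,0x15,0x16] = 79 d9 d9 5b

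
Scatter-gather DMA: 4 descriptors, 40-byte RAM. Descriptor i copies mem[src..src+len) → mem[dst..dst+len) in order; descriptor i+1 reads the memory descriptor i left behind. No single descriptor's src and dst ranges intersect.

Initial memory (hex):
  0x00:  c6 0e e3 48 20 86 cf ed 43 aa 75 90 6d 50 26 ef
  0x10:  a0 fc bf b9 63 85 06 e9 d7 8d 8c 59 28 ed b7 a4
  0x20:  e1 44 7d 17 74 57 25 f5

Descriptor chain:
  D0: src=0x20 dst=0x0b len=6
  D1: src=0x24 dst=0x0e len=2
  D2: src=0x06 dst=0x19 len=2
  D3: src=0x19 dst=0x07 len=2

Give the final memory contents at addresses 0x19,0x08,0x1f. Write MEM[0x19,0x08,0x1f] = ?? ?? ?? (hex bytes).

MEM[0x19,0x08,0x1f] = cf ed a4

D0: mem[0x0b..0x10] <- [e1 44 7d 17 74 57]
D1: mem[0x0e..0x0f] <- [74 57]
D2: mem[0x19..0x1a] <- [cf ed]
D3: mem[0x07..0x08] <- [cf ed]
query mem[0x19]=0xcf, mem[0x08]=0xed, mem[0x1f]=0xa4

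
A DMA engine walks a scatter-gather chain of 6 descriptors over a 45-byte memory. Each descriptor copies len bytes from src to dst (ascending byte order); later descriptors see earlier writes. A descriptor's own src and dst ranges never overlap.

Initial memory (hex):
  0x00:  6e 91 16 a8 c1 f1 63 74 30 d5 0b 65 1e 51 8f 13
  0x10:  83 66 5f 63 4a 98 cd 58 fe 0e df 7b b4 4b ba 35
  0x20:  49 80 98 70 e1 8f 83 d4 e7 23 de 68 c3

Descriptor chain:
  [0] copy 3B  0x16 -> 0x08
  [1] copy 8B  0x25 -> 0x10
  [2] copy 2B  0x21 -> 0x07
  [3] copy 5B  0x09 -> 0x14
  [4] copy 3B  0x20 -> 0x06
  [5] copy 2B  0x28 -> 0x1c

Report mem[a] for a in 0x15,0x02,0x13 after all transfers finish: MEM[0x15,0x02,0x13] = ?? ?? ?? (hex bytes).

[0] 0x16->0x08 len=3 : cd 58 fe
[1] 0x25->0x10 len=8 : 8f 83 d4 e7 23 de 68 c3
[2] 0x21->0x07 len=2 : 80 98
[3] 0x09->0x14 len=5 : 58 fe 65 1e 51
[4] 0x20->0x06 len=3 : 49 80 98
[5] 0x28->0x1c len=2 : e7 23
query mem[0x15]=0xfe, mem[0x02]=0x16, mem[0x13]=0xe7

MEM[0x15,0x02,0x13] = fe 16 e7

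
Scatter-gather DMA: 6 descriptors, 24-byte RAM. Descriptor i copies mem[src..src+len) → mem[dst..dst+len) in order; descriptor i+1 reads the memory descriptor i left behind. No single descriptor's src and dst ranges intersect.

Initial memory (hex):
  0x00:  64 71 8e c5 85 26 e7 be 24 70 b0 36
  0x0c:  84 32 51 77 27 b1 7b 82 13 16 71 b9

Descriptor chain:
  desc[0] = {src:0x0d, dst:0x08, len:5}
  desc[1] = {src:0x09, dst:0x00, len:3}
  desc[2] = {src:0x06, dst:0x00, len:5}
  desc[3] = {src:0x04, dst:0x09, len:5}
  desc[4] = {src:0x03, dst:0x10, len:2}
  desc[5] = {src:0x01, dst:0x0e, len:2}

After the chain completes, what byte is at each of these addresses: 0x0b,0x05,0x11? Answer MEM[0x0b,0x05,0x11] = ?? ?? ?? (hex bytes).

MEM[0x0b,0x05,0x11] = e7 26 77

#0 dst[0x08+5] := {0x32,0x51,0x77,0x27,0xb1}
#1 dst[0x00+3] := {0x51,0x77,0x27}
#2 dst[0x00+5] := {0xe7,0xbe,0x32,0x51,0x77}
#3 dst[0x09+5] := {0x77,0x26,0xe7,0xbe,0x32}
#4 dst[0x10+2] := {0x51,0x77}
#5 dst[0x0e+2] := {0xbe,0x32}
query mem[0x0b]=0xe7, mem[0x05]=0x26, mem[0x11]=0x77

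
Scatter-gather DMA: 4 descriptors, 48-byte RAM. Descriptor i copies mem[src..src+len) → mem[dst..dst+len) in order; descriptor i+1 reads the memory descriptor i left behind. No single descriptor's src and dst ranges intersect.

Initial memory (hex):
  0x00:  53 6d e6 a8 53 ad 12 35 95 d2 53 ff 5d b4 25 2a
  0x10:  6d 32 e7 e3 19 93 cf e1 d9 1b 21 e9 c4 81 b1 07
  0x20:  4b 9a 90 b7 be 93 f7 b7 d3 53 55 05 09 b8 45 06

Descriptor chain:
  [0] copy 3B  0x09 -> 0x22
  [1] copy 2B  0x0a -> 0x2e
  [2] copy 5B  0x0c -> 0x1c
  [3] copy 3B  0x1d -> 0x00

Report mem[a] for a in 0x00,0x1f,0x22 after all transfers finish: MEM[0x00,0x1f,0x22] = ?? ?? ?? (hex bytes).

MEM[0x00,0x1f,0x22] = b4 2a d2

#0 dst[0x22+3] := {0xd2,0x53,0xff}
#1 dst[0x2e+2] := {0x53,0xff}
#2 dst[0x1c+5] := {0x5d,0xb4,0x25,0x2a,0x6d}
#3 dst[0x00+3] := {0xb4,0x25,0x2a}
query mem[0x00]=0xb4, mem[0x1f]=0x2a, mem[0x22]=0xd2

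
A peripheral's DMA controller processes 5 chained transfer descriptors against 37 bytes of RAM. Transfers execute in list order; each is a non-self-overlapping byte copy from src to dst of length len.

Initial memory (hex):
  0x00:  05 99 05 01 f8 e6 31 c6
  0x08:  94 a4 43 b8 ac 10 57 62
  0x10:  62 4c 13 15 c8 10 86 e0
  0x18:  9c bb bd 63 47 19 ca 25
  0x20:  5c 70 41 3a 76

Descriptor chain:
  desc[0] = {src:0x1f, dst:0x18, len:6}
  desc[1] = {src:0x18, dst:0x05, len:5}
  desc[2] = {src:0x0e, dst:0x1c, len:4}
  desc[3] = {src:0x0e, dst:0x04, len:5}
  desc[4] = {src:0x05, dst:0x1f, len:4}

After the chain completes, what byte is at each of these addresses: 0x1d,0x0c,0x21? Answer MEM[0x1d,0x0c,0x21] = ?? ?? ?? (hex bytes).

MEM[0x1d,0x0c,0x21] = 62 ac 4c

D0: mem[0x18..0x1d] <- [25 5c 70 41 3a 76]
D1: mem[0x05..0x09] <- [25 5c 70 41 3a]
D2: mem[0x1c..0x1f] <- [57 62 62 4c]
D3: mem[0x04..0x08] <- [57 62 62 4c 13]
D4: mem[0x1f..0x22] <- [62 62 4c 13]
query mem[0x1d]=0x62, mem[0x0c]=0xac, mem[0x21]=0x4c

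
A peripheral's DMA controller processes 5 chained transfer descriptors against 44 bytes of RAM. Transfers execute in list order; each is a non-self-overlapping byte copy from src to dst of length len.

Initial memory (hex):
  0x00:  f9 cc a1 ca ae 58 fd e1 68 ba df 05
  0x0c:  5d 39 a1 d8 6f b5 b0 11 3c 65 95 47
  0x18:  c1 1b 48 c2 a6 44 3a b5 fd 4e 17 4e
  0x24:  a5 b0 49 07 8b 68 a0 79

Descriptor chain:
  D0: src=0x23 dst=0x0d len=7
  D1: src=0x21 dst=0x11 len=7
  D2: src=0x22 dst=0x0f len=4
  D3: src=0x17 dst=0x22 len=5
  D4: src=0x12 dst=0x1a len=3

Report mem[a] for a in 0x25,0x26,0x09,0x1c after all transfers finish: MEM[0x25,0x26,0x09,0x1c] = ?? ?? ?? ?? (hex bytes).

MEM[0x25,0x26,0x09,0x1c] = 48 c2 ba a5

D0: mem[0x0d..0x13] <- [4e a5 b0 49 07 8b 68]
D1: mem[0x11..0x17] <- [4e 17 4e a5 b0 49 07]
D2: mem[0x0f..0x12] <- [17 4e a5 b0]
D3: mem[0x22..0x26] <- [07 c1 1b 48 c2]
D4: mem[0x1a..0x1c] <- [b0 4e a5]
query mem[0x25]=0x48, mem[0x26]=0xc2, mem[0x09]=0xba, mem[0x1c]=0xa5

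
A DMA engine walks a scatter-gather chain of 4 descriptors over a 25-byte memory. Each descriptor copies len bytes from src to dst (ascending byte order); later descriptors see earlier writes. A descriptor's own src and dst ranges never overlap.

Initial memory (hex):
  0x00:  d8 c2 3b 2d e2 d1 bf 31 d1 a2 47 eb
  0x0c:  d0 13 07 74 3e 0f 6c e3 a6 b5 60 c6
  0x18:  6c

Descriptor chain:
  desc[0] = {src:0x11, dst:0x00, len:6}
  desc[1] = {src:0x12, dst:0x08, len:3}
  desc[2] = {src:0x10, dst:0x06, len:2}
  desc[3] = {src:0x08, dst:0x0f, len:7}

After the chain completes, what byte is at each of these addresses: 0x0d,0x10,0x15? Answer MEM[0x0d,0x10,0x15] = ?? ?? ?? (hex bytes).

  after D0: wrote 6B at 0x00 = 0f6ce3a6b560
  after D1: wrote 3B at 0x08 = 6ce3a6
  after D2: wrote 2B at 0x06 = 3e0f
  after D3: wrote 7B at 0x0f = 6ce3a6ebd01307
query mem[0x0d]=0x13, mem[0x10]=0xe3, mem[0x15]=0x07

MEM[0x0d,0x10,0x15] = 13 e3 07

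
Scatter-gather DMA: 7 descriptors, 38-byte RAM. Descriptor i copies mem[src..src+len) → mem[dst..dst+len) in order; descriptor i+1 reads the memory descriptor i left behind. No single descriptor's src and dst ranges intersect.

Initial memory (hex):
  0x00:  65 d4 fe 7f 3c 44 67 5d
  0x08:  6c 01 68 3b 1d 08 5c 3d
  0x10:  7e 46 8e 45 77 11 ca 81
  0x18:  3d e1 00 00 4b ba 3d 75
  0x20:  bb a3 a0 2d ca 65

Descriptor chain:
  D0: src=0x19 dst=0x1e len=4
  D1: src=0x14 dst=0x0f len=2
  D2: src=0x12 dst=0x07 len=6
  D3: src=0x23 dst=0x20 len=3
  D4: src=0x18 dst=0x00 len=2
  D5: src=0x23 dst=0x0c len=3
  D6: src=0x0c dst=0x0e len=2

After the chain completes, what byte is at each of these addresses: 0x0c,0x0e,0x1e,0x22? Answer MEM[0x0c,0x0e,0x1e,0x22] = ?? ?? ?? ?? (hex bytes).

  after D0: wrote 4B at 0x1e = e100004b
  after D1: wrote 2B at 0x0f = 7711
  after D2: wrote 6B at 0x07 = 8e457711ca81
  after D3: wrote 3B at 0x20 = 2dca65
  after D4: wrote 2B at 0x00 = 3de1
  after D5: wrote 3B at 0x0c = 2dca65
  after D6: wrote 2B at 0x0e = 2dca
query mem[0x0c]=0x2d, mem[0x0e]=0x2d, mem[0x1e]=0xe1, mem[0x22]=0x65

MEM[0x0c,0x0e,0x1e,0x22] = 2d 2d e1 65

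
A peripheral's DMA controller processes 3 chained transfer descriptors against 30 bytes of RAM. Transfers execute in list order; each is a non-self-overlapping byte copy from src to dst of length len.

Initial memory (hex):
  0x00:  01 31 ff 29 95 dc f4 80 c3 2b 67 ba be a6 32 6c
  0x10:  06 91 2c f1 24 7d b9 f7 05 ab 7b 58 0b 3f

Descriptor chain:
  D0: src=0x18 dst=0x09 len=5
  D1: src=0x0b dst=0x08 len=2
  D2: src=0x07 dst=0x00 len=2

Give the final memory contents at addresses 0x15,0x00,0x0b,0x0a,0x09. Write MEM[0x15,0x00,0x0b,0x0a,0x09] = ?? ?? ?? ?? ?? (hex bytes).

MEM[0x15,0x00,0x0b,0x0a,0x09] = 7d 80 7b ab 58

[0] 0x18->0x09 len=5 : 05 ab 7b 58 0b
[1] 0x0b->0x08 len=2 : 7b 58
[2] 0x07->0x00 len=2 : 80 7b
query mem[0x15]=0x7d, mem[0x00]=0x80, mem[0x0b]=0x7b, mem[0x0a]=0xab, mem[0x09]=0x58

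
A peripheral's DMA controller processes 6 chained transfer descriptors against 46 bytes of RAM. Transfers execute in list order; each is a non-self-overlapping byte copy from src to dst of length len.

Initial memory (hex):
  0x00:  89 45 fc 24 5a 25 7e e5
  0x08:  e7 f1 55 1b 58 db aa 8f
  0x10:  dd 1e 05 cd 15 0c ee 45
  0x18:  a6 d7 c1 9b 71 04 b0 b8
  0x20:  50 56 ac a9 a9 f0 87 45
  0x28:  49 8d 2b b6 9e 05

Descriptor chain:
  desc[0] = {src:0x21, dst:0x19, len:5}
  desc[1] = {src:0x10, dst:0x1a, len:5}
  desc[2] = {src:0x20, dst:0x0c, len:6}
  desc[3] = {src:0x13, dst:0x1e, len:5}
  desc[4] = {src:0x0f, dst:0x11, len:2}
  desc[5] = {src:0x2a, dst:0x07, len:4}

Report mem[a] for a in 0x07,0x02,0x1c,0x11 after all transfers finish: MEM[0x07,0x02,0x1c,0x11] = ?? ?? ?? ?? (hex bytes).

#0 dst[0x19+5] := {0x56,0xac,0xa9,0xa9,0xf0}
#1 dst[0x1a+5] := {0xdd,0x1e,0x05,0xcd,0x15}
#2 dst[0x0c+6] := {0x50,0x56,0xac,0xa9,0xa9,0xf0}
#3 dst[0x1e+5] := {0xcd,0x15,0x0c,0xee,0x45}
#4 dst[0x11+2] := {0xa9,0xa9}
#5 dst[0x07+4] := {0x2b,0xb6,0x9e,0x05}
query mem[0x07]=0x2b, mem[0x02]=0xfc, mem[0x1c]=0x05, mem[0x11]=0xa9

MEM[0x07,0x02,0x1c,0x11] = 2b fc 05 a9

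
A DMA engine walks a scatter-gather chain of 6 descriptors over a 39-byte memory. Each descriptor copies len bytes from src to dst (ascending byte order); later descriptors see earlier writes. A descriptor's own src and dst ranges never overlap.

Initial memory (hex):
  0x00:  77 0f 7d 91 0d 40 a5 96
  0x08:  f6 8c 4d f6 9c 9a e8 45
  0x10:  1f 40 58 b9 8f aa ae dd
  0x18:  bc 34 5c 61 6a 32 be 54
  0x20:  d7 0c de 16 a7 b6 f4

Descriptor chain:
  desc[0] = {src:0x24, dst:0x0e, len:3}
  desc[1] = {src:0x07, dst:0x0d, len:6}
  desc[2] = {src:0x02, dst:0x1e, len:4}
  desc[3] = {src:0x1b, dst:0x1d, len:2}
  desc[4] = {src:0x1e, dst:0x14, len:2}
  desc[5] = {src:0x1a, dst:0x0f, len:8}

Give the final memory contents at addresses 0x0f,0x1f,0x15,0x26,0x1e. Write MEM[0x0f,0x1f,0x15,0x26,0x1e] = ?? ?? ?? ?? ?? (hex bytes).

#0 dst[0x0e+3] := {0xa7,0xb6,0xf4}
#1 dst[0x0d+6] := {0x96,0xf6,0x8c,0x4d,0xf6,0x9c}
#2 dst[0x1e+4] := {0x7d,0x91,0x0d,0x40}
#3 dst[0x1d+2] := {0x61,0x6a}
#4 dst[0x14+2] := {0x6a,0x91}
#5 dst[0x0f+8] := {0x5c,0x61,0x6a,0x61,0x6a,0x91,0x0d,0x40}
query mem[0x0f]=0x5c, mem[0x1f]=0x91, mem[0x15]=0x0d, mem[0x26]=0xf4, mem[0x1e]=0x6a

MEM[0x0f,0x1f,0x15,0x26,0x1e] = 5c 91 0d f4 6a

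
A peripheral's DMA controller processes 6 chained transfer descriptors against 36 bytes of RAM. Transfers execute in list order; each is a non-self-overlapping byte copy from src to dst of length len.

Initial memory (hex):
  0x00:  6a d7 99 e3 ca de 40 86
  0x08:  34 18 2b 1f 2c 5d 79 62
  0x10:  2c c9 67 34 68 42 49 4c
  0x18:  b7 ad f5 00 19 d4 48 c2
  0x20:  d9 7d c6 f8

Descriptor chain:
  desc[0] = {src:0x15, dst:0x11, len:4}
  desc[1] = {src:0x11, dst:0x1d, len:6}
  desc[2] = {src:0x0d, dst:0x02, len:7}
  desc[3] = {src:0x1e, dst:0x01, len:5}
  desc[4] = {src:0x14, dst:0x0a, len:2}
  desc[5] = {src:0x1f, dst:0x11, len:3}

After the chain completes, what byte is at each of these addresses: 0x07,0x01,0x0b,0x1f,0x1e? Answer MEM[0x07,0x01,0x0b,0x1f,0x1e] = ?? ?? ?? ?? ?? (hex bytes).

MEM[0x07,0x01,0x0b,0x1f,0x1e] = 49 49 42 4c 49

#0 dst[0x11+4] := {0x42,0x49,0x4c,0xb7}
#1 dst[0x1d+6] := {0x42,0x49,0x4c,0xb7,0x42,0x49}
#2 dst[0x02+7] := {0x5d,0x79,0x62,0x2c,0x42,0x49,0x4c}
#3 dst[0x01+5] := {0x49,0x4c,0xb7,0x42,0x49}
#4 dst[0x0a+2] := {0xb7,0x42}
#5 dst[0x11+3] := {0x4c,0xb7,0x42}
query mem[0x07]=0x49, mem[0x01]=0x49, mem[0x0b]=0x42, mem[0x1f]=0x4c, mem[0x1e]=0x49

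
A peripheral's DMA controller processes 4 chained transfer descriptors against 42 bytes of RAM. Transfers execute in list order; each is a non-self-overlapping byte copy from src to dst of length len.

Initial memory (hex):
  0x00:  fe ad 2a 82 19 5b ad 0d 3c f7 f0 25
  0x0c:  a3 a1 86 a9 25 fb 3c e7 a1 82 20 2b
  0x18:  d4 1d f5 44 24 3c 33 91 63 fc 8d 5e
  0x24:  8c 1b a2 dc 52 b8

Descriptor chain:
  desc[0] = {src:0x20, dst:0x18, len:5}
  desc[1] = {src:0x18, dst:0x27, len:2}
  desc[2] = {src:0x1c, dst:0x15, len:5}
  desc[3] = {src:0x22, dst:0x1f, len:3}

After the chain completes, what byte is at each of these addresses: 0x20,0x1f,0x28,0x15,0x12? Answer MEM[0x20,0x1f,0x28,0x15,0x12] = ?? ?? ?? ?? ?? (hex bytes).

MEM[0x20,0x1f,0x28,0x15,0x12] = 5e 8d fc 8c 3c

#0 dst[0x18+5] := {0x63,0xfc,0x8d,0x5e,0x8c}
#1 dst[0x27+2] := {0x63,0xfc}
#2 dst[0x15+5] := {0x8c,0x3c,0x33,0x91,0x63}
#3 dst[0x1f+3] := {0x8d,0x5e,0x8c}
query mem[0x20]=0x5e, mem[0x1f]=0x8d, mem[0x28]=0xfc, mem[0x15]=0x8c, mem[0x12]=0x3c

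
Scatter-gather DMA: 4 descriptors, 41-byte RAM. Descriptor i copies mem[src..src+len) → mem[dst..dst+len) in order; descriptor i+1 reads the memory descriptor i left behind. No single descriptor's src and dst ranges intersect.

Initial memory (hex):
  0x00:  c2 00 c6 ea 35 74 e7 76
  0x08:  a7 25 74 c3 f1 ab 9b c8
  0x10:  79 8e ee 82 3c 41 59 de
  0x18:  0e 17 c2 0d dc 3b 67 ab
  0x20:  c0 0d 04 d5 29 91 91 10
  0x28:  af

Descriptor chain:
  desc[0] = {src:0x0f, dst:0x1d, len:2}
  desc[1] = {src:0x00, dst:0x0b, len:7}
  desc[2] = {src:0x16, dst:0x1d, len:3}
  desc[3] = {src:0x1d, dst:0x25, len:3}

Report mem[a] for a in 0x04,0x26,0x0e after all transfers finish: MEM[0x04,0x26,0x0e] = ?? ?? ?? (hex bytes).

D0: mem[0x1d..0x1e] <- [c8 79]
D1: mem[0x0b..0x11] <- [c2 00 c6 ea 35 74 e7]
D2: mem[0x1d..0x1f] <- [59 de 0e]
D3: mem[0x25..0x27] <- [59 de 0e]
query mem[0x04]=0x35, mem[0x26]=0xde, mem[0x0e]=0xea

MEM[0x04,0x26,0x0e] = 35 de ea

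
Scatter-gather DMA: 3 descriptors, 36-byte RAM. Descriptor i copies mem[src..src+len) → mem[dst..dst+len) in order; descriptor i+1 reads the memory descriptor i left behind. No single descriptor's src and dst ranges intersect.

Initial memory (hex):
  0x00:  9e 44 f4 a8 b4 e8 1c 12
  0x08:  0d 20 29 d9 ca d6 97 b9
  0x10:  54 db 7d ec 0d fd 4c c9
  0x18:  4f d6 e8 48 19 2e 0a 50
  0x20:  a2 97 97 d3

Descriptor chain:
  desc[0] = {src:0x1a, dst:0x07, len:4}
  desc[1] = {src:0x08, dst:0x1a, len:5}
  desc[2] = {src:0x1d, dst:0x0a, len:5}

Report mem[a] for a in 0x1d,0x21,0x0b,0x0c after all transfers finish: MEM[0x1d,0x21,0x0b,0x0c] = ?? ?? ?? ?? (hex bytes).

MEM[0x1d,0x21,0x0b,0x0c] = d9 97 ca 50

#0 dst[0x07+4] := {0xe8,0x48,0x19,0x2e}
#1 dst[0x1a+5] := {0x48,0x19,0x2e,0xd9,0xca}
#2 dst[0x0a+5] := {0xd9,0xca,0x50,0xa2,0x97}
query mem[0x1d]=0xd9, mem[0x21]=0x97, mem[0x0b]=0xca, mem[0x0c]=0x50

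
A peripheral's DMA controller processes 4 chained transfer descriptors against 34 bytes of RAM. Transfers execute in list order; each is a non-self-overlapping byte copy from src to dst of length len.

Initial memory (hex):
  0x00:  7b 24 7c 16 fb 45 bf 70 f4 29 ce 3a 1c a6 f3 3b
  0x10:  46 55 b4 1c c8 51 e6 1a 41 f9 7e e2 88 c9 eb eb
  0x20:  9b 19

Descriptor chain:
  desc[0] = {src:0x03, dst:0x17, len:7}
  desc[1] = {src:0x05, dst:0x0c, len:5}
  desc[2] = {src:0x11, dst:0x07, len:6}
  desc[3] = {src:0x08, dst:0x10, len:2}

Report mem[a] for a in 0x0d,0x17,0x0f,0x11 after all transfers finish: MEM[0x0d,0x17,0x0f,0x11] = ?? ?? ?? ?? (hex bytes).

MEM[0x0d,0x17,0x0f,0x11] = bf 16 f4 1c

D0: mem[0x17..0x1d] <- [16 fb 45 bf 70 f4 29]
D1: mem[0x0c..0x10] <- [45 bf 70 f4 29]
D2: mem[0x07..0x0c] <- [55 b4 1c c8 51 e6]
D3: mem[0x10..0x11] <- [b4 1c]
query mem[0x0d]=0xbf, mem[0x17]=0x16, mem[0x0f]=0xf4, mem[0x11]=0x1c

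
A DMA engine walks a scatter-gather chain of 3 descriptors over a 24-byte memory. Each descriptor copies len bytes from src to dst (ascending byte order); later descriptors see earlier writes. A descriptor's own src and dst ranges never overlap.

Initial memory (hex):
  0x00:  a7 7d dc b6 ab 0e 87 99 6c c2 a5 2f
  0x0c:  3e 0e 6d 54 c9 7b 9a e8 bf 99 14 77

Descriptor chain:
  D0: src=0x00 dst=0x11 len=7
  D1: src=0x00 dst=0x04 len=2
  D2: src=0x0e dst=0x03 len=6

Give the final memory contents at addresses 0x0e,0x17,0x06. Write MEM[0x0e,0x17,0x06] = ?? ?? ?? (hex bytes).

MEM[0x0e,0x17,0x06] = 6d 87 a7

#0 dst[0x11+7] := {0xa7,0x7d,0xdc,0xb6,0xab,0x0e,0x87}
#1 dst[0x04+2] := {0xa7,0x7d}
#2 dst[0x03+6] := {0x6d,0x54,0xc9,0xa7,0x7d,0xdc}
query mem[0x0e]=0x6d, mem[0x17]=0x87, mem[0x06]=0xa7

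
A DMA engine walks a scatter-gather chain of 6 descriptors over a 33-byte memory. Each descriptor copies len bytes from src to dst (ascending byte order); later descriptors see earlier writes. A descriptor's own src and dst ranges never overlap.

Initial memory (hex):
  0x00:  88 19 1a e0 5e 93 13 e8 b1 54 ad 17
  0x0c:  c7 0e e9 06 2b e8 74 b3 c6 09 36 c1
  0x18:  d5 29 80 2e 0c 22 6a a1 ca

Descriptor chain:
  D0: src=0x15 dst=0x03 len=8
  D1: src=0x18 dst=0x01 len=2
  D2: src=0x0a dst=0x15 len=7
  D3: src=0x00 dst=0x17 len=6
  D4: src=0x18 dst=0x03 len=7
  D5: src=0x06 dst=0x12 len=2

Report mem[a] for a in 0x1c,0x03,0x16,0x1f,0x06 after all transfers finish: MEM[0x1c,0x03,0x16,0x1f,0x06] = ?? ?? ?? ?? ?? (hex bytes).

MEM[0x1c,0x03,0x16,0x1f,0x06] = c1 d5 17 a1 36

[0] 0x15->0x03 len=8 : 09 36 c1 d5 29 80 2e 0c
[1] 0x18->0x01 len=2 : d5 29
[2] 0x0a->0x15 len=7 : 0c 17 c7 0e e9 06 2b
[3] 0x00->0x17 len=6 : 88 d5 29 09 36 c1
[4] 0x18->0x03 len=7 : d5 29 09 36 c1 22 6a
[5] 0x06->0x12 len=2 : 36 c1
query mem[0x1c]=0xc1, mem[0x03]=0xd5, mem[0x16]=0x17, mem[0x1f]=0xa1, mem[0x06]=0x36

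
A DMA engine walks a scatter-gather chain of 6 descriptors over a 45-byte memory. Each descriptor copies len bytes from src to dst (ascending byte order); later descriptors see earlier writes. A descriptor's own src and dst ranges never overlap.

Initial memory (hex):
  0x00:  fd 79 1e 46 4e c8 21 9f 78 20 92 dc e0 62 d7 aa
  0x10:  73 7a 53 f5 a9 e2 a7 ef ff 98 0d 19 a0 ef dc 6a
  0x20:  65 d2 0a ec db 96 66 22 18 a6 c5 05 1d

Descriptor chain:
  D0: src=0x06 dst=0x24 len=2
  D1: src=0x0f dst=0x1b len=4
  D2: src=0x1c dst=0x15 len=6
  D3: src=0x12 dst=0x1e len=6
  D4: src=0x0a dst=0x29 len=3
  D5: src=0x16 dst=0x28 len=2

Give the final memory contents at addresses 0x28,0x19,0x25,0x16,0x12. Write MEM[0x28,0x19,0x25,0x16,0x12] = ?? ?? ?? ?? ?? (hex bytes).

#0 dst[0x24+2] := {0x21,0x9f}
#1 dst[0x1b+4] := {0xaa,0x73,0x7a,0x53}
#2 dst[0x15+6] := {0x73,0x7a,0x53,0x6a,0x65,0xd2}
#3 dst[0x1e+6] := {0x53,0xf5,0xa9,0x73,0x7a,0x53}
#4 dst[0x29+3] := {0x92,0xdc,0xe0}
#5 dst[0x28+2] := {0x7a,0x53}
query mem[0x28]=0x7a, mem[0x19]=0x65, mem[0x25]=0x9f, mem[0x16]=0x7a, mem[0x12]=0x53

MEM[0x28,0x19,0x25,0x16,0x12] = 7a 65 9f 7a 53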